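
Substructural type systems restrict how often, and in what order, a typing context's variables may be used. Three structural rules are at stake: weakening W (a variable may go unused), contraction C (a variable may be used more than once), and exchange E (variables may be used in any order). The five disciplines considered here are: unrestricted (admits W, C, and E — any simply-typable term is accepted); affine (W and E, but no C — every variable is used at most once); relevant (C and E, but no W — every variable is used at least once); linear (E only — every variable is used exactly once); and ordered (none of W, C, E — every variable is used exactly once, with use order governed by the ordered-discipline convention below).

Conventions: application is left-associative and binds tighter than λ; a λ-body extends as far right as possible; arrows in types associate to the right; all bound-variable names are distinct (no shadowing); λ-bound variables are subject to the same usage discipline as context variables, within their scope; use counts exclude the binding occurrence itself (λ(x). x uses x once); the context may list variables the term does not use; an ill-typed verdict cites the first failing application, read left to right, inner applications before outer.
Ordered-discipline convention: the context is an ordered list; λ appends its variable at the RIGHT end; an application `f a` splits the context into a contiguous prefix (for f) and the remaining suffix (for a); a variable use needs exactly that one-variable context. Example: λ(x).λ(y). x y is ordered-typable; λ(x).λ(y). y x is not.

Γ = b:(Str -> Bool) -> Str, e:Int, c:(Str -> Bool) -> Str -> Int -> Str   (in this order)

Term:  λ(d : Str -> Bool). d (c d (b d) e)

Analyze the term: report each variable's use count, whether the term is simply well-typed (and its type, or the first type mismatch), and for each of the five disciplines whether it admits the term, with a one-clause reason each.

counts: b: 1; e: 1; c: 1; d [bound]: 3
order of uses: d, c, d, b, d, e
typing: well-typed — term : (Str -> Bool) -> Bool
ordered: ✗ — repeated use of d ×3
linear: ✗ — repeated use of d ×3
affine: ✗ — repeated use of d ×3
relevant: ✓ — at least one use each (b, e, c, d)
unrestricted: ✓ — typability at (Str -> Bool) -> Bool is all that's needed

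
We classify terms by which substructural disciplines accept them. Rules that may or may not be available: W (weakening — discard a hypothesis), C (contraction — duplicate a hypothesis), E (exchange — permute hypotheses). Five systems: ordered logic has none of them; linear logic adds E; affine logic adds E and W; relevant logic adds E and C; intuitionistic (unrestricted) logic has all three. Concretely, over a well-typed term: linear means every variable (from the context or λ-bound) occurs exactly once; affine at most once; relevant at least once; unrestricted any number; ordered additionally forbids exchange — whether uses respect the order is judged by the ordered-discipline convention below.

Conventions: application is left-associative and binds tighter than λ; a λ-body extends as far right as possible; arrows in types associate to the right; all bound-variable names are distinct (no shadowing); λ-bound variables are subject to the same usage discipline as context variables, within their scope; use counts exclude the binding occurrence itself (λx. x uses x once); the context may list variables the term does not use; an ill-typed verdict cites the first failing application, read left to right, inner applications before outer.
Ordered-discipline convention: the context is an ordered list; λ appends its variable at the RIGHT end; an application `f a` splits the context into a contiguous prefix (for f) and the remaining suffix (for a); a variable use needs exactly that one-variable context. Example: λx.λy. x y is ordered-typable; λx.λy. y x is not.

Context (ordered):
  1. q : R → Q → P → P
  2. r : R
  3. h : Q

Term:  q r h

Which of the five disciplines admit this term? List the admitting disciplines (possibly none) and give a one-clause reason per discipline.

admitted by: ordered, linear, affine, relevant, unrestricted
usage: q: 1; r: 1; h: 1
use order (left to right): q, r, h
typing: well-typed at P → P
ordered ✓ (q, r, h: once each, no exchange needed)
linear ✓ (q, r, h: one use apiece)
affine ✓ (none of q, r, h used more than once)
relevant ✓ (every one of q, r, h appears)
unrestricted ✓ (simply typable at P → P; W, C, E all held)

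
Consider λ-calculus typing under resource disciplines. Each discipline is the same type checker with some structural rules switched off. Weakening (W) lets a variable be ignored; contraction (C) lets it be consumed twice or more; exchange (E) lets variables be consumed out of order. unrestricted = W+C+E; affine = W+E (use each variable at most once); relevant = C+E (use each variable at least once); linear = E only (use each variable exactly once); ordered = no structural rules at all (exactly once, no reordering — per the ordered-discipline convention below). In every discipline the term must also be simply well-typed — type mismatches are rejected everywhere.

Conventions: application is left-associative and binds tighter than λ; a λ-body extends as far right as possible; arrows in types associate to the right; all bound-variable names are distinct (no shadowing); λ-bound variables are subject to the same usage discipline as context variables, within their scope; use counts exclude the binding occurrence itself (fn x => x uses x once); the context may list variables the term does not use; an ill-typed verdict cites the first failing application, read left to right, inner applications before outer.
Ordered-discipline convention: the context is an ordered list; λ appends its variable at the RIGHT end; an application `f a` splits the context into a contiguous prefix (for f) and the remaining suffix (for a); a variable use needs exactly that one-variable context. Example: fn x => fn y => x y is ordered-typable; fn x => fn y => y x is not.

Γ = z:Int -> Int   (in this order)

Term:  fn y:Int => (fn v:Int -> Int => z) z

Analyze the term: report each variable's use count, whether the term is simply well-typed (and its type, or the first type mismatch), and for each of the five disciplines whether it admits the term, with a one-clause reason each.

usage: z=2, y (λ-bound)=0, v (λ-bound)=0
left-to-right use order: z, z
typing: ✓ — Int -> Int -> Int
ordered: ✗, uses contraction: z ×2; unused: y, v — weakening required
linear: ✗, uses contraction: z ×2; unused: y, v — weakening required
affine: ✗, uses contraction: z ×2
relevant: ✗, unused: y, v — weakening required
unrestricted: ✓, simply typable at Int -> Int -> Int; W, C, E all held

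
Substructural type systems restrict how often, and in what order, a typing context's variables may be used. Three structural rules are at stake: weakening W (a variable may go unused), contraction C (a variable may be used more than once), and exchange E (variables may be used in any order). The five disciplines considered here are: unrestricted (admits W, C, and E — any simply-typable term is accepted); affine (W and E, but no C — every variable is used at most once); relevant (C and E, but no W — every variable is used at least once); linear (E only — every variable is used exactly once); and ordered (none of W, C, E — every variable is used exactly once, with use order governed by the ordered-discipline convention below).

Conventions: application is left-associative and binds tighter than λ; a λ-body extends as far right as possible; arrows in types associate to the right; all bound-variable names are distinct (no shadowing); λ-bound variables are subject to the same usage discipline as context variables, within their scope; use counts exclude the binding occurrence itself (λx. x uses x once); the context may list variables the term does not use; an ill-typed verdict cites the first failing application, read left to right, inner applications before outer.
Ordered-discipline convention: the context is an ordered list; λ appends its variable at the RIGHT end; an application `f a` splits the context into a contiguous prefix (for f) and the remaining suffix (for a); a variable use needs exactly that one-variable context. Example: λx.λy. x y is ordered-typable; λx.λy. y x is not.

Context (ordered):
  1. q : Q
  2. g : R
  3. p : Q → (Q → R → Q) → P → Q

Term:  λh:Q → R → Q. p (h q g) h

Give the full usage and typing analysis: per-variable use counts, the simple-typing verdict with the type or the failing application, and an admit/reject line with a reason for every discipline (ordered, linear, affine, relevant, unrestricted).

counts: q ×1; g ×1; p ×1; h (bound) ×2
order of uses: p, h, q, g, h
typing: the term checks, with type (Q → R → Q) → P → Q
ordered: ✗ — uses contraction: h ×2
linear: ✗ — uses contraction: h ×2
affine: ✗ — uses contraction: h ×2
relevant: ✓ — every one of q, g, p, h appears
unrestricted: ✓ — well-typed at (Q → R → Q) → P → Q; no restrictions here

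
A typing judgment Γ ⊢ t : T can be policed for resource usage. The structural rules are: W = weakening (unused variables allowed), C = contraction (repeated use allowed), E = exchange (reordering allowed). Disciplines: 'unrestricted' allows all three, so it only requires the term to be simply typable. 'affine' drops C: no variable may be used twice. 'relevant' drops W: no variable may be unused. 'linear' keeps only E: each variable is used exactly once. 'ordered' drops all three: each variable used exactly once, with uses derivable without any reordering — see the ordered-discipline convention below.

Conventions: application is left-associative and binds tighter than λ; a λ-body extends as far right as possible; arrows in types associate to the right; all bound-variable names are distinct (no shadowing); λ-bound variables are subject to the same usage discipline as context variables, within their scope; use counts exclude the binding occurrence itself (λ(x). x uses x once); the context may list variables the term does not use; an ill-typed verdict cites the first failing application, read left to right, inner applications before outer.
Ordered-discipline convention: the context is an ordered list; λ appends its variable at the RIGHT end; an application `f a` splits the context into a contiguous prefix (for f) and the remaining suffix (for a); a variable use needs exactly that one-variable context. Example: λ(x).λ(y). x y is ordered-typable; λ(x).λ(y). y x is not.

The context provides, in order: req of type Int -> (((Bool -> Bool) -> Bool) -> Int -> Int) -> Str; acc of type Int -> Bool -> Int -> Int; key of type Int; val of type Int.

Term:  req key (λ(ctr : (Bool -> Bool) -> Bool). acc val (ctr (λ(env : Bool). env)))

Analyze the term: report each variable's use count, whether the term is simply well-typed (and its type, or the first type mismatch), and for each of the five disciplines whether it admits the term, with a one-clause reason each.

usage: req=1; acc=1; key=1; val=1; ctr (bound)=1; env (bound)=1
order of uses: req, key, acc, val, ctr, env
typing: the term checks, with type Str
ordered: ✗, needs exchange: uses follow req, key, acc, val, ctr, env
linear: ✓, single use per variable (req, acc, key, val, ctr, env)
affine: ✓, req, acc, key, val, ctr, env: no repeats, contraction unneeded
relevant: ✓, every one of req, acc, key, val, ctr, env appears
unrestricted: ✓, simply typable at Str; W, C, E all held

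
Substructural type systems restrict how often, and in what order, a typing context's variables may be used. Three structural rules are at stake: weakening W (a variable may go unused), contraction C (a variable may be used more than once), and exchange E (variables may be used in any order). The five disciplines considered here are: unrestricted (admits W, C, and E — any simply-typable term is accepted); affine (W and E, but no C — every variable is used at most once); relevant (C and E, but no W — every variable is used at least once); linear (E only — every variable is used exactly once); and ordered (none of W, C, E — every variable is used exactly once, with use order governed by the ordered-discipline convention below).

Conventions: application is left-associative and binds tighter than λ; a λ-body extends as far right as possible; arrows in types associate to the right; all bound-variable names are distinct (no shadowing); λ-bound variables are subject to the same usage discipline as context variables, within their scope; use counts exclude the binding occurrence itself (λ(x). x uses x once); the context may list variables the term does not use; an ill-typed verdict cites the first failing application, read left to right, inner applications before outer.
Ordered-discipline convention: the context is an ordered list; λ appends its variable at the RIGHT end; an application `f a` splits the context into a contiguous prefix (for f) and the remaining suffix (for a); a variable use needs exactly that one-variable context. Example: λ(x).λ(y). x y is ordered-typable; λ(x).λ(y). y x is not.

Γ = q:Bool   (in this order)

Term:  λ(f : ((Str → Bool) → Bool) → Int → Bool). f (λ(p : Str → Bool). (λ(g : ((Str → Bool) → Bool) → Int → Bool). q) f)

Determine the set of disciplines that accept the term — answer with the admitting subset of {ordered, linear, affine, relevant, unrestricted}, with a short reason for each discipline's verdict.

admitted in: unrestricted
variable uses: q: 1×, f (bound): 2×, p (bound): 0×, g (bound): 0×
use order (left to right): f, q, f
typing: well-typed — term : (((Str → Bool) → Bool) → Int → Bool) → Int → Bool
ordered ✗ (repeated use of f ×2; p, g left unused)
linear ✗ (repeated use of f ×2; p, g left unused)
affine ✗ (repeated use of f ×2)
relevant ✗ (p, g left unused)
unrestricted ✓ (simply typable at (((Str → Bool) → Bool) → Int → Bool) → Int → Bool; W, C, E all held)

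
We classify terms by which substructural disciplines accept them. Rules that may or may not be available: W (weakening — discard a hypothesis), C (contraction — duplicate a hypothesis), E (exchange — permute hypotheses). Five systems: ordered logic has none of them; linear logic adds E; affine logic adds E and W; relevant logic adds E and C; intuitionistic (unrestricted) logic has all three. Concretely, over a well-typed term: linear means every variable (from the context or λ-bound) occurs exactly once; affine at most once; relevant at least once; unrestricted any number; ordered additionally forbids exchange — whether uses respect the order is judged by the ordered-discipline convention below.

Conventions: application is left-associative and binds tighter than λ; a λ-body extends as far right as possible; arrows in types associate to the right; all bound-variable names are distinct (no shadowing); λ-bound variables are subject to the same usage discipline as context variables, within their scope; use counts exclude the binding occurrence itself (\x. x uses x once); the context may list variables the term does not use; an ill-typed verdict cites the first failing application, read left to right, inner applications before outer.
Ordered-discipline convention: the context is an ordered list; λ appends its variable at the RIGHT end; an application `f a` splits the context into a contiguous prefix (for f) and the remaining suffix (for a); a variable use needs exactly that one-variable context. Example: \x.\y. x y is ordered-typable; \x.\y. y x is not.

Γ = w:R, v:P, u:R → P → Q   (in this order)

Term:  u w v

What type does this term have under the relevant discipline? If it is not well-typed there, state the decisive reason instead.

term : Q
variable uses: w: 1, v: 1, u: 1
use order (left to right): u, w, v
typing: well-typed at Q
per-discipline verdicts: ordered ✗, linear ✓, affine ✓, relevant ✓, unrestricted ✓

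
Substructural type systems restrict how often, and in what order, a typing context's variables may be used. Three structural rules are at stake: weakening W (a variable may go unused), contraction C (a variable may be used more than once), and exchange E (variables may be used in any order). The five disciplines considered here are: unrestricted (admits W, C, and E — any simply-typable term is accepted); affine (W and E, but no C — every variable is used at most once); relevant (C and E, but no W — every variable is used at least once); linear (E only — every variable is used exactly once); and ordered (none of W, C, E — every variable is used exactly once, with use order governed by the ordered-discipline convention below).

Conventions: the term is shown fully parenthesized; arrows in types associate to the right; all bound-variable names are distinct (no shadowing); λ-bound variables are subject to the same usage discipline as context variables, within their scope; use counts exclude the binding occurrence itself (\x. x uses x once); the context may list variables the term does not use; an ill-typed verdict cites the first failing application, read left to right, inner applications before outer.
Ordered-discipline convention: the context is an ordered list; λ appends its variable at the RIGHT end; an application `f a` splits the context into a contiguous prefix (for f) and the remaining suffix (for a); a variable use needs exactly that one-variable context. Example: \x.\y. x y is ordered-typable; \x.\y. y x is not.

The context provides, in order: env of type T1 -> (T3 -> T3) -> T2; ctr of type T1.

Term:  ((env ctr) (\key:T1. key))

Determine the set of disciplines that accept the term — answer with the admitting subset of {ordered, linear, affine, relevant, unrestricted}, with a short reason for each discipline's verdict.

admitted by: none
use counts: env=1, ctr=1, key (λ-bound)=1
use order (left to right): env, ctr, key
typing: ill-typed: a function awaiting T3 -> T3 gets T1 -> T1
ordered: ✗ — the type mismatch rejects it
linear: ✗ — not simply typable
affine: ✗ — fails simple typing
relevant: ✗ — a type mismatch blocks all five
unrestricted: ✗ — the type mismatch rejects it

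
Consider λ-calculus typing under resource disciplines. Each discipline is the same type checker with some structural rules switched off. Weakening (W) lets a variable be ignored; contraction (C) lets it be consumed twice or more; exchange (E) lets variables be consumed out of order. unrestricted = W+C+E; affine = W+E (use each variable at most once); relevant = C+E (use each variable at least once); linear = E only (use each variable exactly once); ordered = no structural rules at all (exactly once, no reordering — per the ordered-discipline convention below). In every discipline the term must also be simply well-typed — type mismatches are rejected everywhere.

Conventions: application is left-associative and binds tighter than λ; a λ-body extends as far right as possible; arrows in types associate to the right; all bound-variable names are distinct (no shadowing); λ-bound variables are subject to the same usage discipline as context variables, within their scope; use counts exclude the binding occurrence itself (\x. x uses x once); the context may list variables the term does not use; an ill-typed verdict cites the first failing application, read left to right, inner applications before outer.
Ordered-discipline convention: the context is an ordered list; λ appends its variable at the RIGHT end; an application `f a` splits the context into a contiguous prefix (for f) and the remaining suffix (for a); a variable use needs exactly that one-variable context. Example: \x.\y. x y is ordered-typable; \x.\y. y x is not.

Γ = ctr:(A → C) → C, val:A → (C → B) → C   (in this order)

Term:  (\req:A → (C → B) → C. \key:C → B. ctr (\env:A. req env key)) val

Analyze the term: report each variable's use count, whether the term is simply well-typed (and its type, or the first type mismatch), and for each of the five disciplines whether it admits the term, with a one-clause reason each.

use counts: ctr ×1; val ×1; req (bound) ×1; key (bound) ×1; env (bound) ×1
uses in reading order: ctr, req, env, key, val
typing: well-typed at (C → B) → C
ordered ✗ (needs exchange: uses follow ctr, req, env, key, val)
linear ✓ (ctr, val, req, key, env: one use apiece)
affine ✓ (no duplicate uses among ctr, val, req, key, env)
relevant ✓ (ctr, val, req, key, env: all used, weakening unneeded)
unrestricted ✓ (well-typed at (C → B) → C; no restrictions here)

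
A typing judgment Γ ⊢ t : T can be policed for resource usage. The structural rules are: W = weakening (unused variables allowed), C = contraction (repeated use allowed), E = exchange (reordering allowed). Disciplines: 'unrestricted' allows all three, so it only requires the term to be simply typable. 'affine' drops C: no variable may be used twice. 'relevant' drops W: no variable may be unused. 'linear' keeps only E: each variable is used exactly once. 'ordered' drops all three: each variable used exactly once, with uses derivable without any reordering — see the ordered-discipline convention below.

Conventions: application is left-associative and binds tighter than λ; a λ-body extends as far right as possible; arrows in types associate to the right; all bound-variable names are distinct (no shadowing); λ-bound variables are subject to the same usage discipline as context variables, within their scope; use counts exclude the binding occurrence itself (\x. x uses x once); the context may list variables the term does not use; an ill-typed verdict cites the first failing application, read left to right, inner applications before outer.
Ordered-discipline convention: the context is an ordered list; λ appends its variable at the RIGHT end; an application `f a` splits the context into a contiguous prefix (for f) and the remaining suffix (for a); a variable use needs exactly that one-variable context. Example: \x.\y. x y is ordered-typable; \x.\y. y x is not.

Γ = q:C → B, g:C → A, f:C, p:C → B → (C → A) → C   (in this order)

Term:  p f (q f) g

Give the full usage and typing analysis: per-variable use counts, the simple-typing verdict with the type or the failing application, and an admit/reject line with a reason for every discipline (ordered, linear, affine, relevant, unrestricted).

counts: q: 1×; g: 1×; f: 2×; p: 1×
order of uses: p, f, q, f, g
typing: ✓ — C
ordered: ✗ — repeated use of f ×2
linear: ✗ — repeated use of f ×2
affine: ✗ — repeated use of f ×2
relevant: ✓ — q, g, f, p: all used, weakening unneeded
unrestricted: ✓ — type-checks (C) and nothing is barred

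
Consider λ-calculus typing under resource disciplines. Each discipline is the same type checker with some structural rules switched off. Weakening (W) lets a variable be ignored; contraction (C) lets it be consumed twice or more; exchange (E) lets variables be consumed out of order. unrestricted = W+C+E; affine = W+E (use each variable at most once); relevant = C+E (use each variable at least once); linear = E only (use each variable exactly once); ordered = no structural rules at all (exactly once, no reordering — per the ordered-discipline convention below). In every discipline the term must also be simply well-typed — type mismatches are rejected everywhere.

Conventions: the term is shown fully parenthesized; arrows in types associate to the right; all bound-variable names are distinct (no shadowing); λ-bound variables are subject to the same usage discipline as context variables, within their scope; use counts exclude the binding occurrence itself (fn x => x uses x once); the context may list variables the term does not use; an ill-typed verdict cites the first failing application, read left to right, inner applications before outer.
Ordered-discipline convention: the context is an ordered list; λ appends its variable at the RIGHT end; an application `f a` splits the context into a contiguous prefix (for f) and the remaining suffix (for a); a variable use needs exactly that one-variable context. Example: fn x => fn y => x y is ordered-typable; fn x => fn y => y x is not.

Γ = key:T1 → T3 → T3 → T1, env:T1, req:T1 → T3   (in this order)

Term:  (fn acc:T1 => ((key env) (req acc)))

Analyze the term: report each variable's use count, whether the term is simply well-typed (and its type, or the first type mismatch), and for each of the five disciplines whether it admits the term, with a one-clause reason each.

variable uses: key ×1; env ×1; req ×1; acc (λ-bound) ×1
uses in reading order: key, env, req, acc
typing: well-typed — term : T1 → T3 → T1
ordered: ✓ — single-use (key, env, req, acc), ordered derivation ok
linear: ✓ — each of key, env, req, acc used exactly once
affine: ✓ — at most one use each (key, env, req, acc)
relevant: ✓ — every one of key, env, req, acc appears
unrestricted: ✓ — type-checks (T1 → T3 → T1) and nothing is barred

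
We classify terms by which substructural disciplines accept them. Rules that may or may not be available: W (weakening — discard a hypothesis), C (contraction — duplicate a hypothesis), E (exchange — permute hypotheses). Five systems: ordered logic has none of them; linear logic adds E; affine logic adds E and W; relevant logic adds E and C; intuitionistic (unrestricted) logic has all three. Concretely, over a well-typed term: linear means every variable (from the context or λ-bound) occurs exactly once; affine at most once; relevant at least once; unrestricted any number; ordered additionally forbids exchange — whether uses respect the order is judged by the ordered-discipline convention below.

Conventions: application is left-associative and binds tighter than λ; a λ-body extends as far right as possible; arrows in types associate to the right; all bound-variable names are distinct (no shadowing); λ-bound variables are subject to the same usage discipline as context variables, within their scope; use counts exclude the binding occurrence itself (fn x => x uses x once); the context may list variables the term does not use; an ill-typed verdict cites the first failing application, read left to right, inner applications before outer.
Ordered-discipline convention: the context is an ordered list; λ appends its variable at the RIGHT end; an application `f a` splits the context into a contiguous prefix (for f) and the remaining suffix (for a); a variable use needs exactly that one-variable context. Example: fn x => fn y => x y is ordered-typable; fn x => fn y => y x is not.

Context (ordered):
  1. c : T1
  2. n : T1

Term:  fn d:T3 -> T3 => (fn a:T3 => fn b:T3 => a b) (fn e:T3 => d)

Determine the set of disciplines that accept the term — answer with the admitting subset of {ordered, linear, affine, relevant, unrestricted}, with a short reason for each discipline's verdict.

admitted by: none
variable uses: c=0, n=0, d (λ-bound)=1, a (λ-bound)=1, b (λ-bound)=1, e (λ-bound)=0
use order (left to right): a, b, d
typing: ill-typed: non-function type T3 applied to an argument
ordered: ✗, the type mismatch rejects it
linear: ✗, not simply typable
affine: ✗, fails simple typing
relevant: ✗, a type mismatch blocks all five
unrestricted: ✗, the type mismatch rejects it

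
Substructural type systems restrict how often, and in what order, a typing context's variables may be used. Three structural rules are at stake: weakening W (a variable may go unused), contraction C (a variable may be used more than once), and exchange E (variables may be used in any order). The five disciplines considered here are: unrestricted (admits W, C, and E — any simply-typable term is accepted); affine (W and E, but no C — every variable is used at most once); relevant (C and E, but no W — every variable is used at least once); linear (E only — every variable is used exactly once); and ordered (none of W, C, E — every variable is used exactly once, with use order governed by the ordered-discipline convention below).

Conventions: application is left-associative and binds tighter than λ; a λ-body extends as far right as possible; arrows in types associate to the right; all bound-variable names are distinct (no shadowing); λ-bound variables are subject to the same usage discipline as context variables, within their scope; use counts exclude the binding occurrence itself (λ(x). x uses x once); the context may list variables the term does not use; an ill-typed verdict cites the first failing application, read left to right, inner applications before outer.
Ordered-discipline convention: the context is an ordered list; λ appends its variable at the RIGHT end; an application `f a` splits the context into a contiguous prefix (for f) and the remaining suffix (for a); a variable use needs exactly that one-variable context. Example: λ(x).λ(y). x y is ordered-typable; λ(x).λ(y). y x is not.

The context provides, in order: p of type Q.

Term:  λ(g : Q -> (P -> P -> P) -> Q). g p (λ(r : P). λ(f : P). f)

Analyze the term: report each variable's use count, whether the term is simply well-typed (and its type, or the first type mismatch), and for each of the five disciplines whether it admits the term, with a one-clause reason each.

variable uses: p=1, g (λ-bound)=1, r (λ-bound)=0, f (λ-bound)=1
uses in reading order: g, p, f
typing: ✓ — (Q -> (P -> P -> P) -> Q) -> Q
ordered: ✗, needs weakening: r unused
linear: ✗, needs weakening: r unused
affine: ✓, none of p, g, r, f used more than once
relevant: ✗, needs weakening: r unused
unrestricted: ✓, simply typable at (Q -> (P -> P -> P) -> Q) -> Q; W, C, E all held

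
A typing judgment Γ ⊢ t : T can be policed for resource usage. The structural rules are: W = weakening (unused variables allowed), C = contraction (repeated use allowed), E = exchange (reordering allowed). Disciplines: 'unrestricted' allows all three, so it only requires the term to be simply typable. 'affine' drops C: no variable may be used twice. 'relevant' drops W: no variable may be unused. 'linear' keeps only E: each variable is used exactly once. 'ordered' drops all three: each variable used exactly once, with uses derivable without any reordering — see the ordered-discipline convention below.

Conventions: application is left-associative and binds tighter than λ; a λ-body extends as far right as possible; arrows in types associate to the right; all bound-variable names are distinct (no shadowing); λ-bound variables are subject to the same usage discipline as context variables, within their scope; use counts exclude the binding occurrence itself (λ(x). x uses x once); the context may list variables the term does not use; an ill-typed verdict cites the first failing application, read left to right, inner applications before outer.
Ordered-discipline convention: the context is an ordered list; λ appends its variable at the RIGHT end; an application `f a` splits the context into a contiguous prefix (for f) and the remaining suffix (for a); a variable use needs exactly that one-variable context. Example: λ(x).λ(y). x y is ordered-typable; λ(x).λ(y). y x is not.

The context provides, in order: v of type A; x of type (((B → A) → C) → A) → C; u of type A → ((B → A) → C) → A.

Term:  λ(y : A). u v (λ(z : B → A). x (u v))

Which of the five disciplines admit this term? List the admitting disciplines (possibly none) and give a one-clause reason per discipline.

accepted by: unrestricted
counts: v: 2; x: 1; u: 2; y (λ-bound): 0; z (λ-bound): 0
uses in reading order: u, v, x, u, v
typing: well-typed — term : A → A
ordered: ✗ — needs contraction — v ×2, u ×2; y, z never used (weakening)
linear: ✗ — needs contraction — v ×2, u ×2; y, z never used (weakening)
affine: ✗ — needs contraction — v ×2, u ×2
relevant: ✗ — y, z never used (weakening)
unrestricted: ✓ — type-checks (A → A) and nothing is barred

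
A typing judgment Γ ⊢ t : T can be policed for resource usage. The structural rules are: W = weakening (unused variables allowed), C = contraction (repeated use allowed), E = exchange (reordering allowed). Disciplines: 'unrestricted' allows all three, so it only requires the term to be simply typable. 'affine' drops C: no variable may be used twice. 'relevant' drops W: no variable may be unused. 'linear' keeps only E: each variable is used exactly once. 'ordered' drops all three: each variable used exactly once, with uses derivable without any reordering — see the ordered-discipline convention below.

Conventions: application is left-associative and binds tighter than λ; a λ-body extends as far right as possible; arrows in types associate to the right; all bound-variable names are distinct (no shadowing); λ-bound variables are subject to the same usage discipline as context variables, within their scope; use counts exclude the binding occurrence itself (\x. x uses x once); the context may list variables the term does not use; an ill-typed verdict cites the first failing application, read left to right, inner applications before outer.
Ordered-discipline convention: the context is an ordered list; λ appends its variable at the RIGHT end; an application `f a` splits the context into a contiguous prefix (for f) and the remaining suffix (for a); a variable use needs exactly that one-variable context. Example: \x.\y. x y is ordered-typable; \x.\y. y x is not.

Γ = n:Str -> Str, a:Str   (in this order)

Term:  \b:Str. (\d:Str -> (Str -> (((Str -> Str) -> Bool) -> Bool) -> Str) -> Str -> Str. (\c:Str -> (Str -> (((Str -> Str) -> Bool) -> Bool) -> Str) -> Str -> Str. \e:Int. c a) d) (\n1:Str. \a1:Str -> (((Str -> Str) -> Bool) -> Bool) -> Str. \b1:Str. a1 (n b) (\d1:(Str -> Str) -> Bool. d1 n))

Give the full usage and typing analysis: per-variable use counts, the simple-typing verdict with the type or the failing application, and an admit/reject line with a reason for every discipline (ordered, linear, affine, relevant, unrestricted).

usage: n=2, a=1, b [bound]=1, d [bound]=1, c [bound]=1, e [bound]=0, n1 [bound]=0, a1 [bound]=1, b1 [bound]=0, d1 [bound]=1
left-to-right use order: c, a, d, a1, n, b, d1, n
typing: well-typed — term : Str -> Int -> (Str -> (((Str -> Str) -> Bool) -> Bool) -> Str) -> Str -> Str
ordered: ✗ — needs contraction — n ×2; needs weakening: e, n1, b1 unused
linear: ✗ — needs contraction — n ×2; needs weakening: e, n1, b1 unused
affine: ✗ — needs contraction — n ×2
relevant: ✗ — needs weakening: e, n1, b1 unused
unrestricted: ✓ — typability at Str -> Int -> (Str -> (((Str -> Str) -> Bool) -> Bool) -> Str) -> Str -> Str is all that's needed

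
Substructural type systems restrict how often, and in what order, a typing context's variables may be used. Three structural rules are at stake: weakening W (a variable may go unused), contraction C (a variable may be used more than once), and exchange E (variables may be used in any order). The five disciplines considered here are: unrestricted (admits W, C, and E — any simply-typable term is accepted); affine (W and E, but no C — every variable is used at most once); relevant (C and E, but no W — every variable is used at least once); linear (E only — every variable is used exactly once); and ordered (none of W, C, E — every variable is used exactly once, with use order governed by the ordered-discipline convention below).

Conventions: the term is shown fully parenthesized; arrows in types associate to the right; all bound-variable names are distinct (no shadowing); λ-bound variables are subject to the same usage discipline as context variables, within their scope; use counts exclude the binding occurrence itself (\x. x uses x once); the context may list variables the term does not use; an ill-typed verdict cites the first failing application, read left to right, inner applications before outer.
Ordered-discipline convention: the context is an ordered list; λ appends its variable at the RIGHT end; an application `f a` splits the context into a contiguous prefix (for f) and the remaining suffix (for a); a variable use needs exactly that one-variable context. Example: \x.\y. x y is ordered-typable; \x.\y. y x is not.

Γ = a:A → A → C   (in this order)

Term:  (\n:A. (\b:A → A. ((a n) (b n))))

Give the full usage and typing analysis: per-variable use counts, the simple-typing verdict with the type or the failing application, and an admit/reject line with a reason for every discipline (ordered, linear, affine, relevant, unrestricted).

counts: a: 1×; n [bound]: 2×; b [bound]: 1×
uses in reading order: a, n, b, n
typing: the term checks, with type A → (A → A) → C
ordered: ✗, repeated use of n ×2
linear: ✗, repeated use of n ×2
affine: ✗, repeated use of n ×2
relevant: ✓, at least one use each (a, n, b)
unrestricted: ✓, typability at A → (A → A) → C is all that's needed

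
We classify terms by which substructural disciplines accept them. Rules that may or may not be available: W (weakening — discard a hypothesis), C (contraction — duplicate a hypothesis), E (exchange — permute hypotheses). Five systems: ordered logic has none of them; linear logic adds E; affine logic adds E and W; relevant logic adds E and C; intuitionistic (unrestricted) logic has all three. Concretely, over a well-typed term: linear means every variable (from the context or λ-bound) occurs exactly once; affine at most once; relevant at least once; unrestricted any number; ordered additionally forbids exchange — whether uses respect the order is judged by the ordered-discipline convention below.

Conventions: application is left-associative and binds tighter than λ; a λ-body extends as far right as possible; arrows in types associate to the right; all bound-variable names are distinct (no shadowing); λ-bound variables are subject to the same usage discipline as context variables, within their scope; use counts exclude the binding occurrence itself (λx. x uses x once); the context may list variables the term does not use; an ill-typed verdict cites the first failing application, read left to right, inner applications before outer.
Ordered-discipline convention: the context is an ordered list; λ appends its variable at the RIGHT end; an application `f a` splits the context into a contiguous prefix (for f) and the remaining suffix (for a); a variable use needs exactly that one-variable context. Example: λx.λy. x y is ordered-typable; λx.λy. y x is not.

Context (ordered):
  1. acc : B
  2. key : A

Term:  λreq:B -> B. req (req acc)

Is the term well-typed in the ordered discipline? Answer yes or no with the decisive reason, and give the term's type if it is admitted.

no — uses contraction: req ×2; key left unused
usage: acc ×1, key ×0, req (bound) ×2
left-to-right use order: req, req, acc
typing: well-typed — term : (B -> B) -> B
per-discipline verdicts: ordered ✗ | linear ✗ | affine ✗ | relevant ✗ | unrestricted ✓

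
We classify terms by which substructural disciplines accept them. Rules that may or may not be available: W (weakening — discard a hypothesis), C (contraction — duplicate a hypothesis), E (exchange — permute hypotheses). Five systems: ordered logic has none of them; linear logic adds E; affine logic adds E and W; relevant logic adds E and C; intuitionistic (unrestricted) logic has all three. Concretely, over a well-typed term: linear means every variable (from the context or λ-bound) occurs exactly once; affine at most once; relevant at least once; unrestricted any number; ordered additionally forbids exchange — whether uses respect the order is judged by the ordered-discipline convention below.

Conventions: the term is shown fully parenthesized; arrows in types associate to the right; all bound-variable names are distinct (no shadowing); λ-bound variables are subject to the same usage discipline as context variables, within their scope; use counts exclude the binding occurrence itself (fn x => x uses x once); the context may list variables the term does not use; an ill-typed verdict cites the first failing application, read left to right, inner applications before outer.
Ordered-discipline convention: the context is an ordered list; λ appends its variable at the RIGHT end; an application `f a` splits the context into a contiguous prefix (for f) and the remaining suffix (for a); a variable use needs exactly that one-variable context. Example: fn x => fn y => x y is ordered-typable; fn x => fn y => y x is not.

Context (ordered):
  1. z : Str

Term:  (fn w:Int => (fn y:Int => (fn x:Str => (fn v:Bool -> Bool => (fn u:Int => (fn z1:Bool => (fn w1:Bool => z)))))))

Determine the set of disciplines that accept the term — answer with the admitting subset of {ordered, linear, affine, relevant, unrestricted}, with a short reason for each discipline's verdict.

admitted by: affine, unrestricted
variable uses: z: 1×; w [bound]: 0×; y [bound]: 0×; x [bound]: 0×; v [bound]: 0×; u [bound]: 0×; z1 [bound]: 0×; w1 [bound]: 0×
order of uses: z
typing: the term checks, with type Int -> Int -> Str -> (Bool -> Bool) -> Int -> Bool -> Bool -> Str
ordered: ✗, needs weakening: w, y, x, v, u, z1, w1 unused
linear: ✗, needs weakening: w, y, x, v, u, z1, w1 unused
affine: ✓, no duplicate uses among z, w, y, x, v, u, z1, w1
relevant: ✗, needs weakening: w, y, x, v, u, z1, w1 unused
unrestricted: ✓, typability at Int -> Int -> Str -> (Bool -> Bool) -> Int -> Bool -> Bool -> Str is all that's needed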